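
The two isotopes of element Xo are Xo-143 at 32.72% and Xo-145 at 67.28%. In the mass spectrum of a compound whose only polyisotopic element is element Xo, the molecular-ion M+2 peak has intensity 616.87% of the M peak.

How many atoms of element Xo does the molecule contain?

3

For n independent Xo atoms, I(M+2)/I(M) = n · (abundance Xo-145) / (abundance Xo-143) = n · 0.6728/0.3272.
n = 6.1687 × 0.3272/0.6728 = 3.00 ≈ 3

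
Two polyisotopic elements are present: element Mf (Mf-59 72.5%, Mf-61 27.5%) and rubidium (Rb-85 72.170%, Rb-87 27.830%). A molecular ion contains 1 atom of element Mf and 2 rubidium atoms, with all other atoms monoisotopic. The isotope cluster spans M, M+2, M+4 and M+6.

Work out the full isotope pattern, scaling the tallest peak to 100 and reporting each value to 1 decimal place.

86.9 : 100.0 : 38.4 : 4.9

Element Mf pattern (n=1): 0.7250 : 0.2750
Rubidium pattern (n=2): 0.52085089 : 0.40169822 : 0.07745089
Convolve the two distributions (both contribute in 2-u steps):
  M: 0.7250×0.52085089 = 0.377617
  M+2: 0.7250×0.40169822 + 0.2750×0.52085089 = 0.434465
  M+4: 0.7250×0.07745089 + 0.2750×0.40169822 = 0.166619
  M+6: 0.2750×0.07745089 = 0.021299
Scale to base peak (0.434465) = 100: 86.9 : 100.0 : 38.4 : 4.9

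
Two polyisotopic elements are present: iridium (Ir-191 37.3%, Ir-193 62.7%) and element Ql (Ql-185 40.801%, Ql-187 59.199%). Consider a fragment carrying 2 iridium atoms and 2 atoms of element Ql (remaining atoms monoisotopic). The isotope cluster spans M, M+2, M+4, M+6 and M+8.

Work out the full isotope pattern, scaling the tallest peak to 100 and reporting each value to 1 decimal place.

6.5 : 41.0 : 96.1 : 100.0 : 38.9

Iridium pattern (n=2): 0.139129 : 0.467742 : 0.393129
Element Ql pattern (n=2): 0.16647216 : 0.48307568 : 0.35045216
Convolve the two distributions (both contribute in 2-u steps):
  M: 0.139129×0.16647216 = 0.023161
  M+2: 0.139129×0.48307568 + 0.467742×0.16647216 = 0.145076
  M+4: 0.139129×0.35045216 + 0.467742×0.48307568 + 0.393129×0.16647216 = 0.340158
  M+6: 0.467742×0.35045216 + 0.393129×0.48307568 = 0.353832
  M+8: 0.393129×0.35045216 = 0.137773
Scale to base peak (0.353832) = 100: 6.5 : 41.0 : 96.1 : 100.0 : 38.9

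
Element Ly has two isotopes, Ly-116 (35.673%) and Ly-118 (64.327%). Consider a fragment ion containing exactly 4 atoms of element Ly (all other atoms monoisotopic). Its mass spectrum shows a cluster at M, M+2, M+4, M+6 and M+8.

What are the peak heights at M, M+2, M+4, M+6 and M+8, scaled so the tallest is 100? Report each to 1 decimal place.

4.3 : 30.8 : 83.2 : 100.0 : 45.1

Each Ly atom is independently Ly-116 (p = 0.35673) or Ly-118 (q = 0.64327); the cluster is the binomial expansion (p + q)^4.
P(M) = 0.35673^4 = 0.016194
P(M+2) = 4 × 0.35673^3 × 0.64327^1 = 0.116808
P(M+4) = 6 × 0.35673^2 × 0.64327^2 = 0.315949
P(M+6) = 4 × 0.35673^1 × 0.64327^3 = 0.379821
P(M+8) = 0.64327^4 = 0.171227
The M+6 peak is largest (0.379821); scaling to 100 gives 4.3 : 30.8 : 83.2 : 100.0 : 45.1.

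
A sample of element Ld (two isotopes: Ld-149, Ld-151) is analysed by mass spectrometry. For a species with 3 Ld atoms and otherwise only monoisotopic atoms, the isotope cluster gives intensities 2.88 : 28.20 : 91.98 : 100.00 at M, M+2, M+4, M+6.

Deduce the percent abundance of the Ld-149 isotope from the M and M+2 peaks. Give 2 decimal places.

23.45%

If p is the fraction of Ld that is Ld-149, then I(M+2)/I(M) = [C(3,1)·p^2·(1−p)] / p^3 = 3·(1−p)/p = 28.20/2.88 = 9.7917
(1−p)/p = 9.7917/3 = 3.2639  ⇒  p = 1/(1 + 3.2639) = 0.2345
Ld-149: 23.45%, Ld-151: 76.55%.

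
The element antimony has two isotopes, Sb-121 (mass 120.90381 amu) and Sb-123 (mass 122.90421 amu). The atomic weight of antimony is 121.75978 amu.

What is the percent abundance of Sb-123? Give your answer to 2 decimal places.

Let x be the fractional abundance of Sb-121; then Sb-123 has abundance 1 − x.
120.90381·x + 122.90421·(1 − x) = 121.75978
(120.90381 − 122.90421)·x = 121.75978 − 122.90421
x = -1.14443 / -2.00040 = 0.57210 → 57.21% Sb-121, 42.79% Sb-123.

42.79%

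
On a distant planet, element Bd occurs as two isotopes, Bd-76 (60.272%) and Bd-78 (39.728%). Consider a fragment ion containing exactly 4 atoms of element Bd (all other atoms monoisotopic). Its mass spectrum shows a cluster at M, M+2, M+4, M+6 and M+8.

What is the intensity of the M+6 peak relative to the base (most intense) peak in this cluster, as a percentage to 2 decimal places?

Term probabilities: M 0.1320, M+2 0.3479, M+4 0.3440, M+6 0.1512, M+8 0.0249. Base peak = M+2.
P(M+2) = C(4,1) × 0.60272^3 × 0.39728^1 = 4 × 0.21895094 × 0.39728 = 0.347939 (base)
P(M+6) = C(4,3) × 0.60272^1 × 0.39728^3 = 4 × 0.60272 × 0.06270326 = 0.151170
Relative intensity = 0.151170 / 0.347939 × 100 = 43.45

43.45%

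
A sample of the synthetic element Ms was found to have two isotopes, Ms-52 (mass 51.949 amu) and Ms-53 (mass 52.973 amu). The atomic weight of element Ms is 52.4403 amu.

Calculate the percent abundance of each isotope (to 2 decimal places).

Ms-52: 52.02%, Ms-53: 47.98%

Let x be the fractional abundance of Ms-52; then Ms-53 has abundance 1 − x.
51.949·x + 52.973·(1 − x) = 52.4403
(51.949 − 52.973)·x = 52.4403 − 52.973
x = -0.5327 / -1.024 = 0.52021 → 52.02% Ms-52, 47.98% Ms-53.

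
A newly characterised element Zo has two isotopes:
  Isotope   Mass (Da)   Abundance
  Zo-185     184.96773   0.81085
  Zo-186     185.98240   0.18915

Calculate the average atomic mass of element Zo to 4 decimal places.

Weight each isotope mass by its fractional abundance: 0.81085 × 184.96773 + 0.18915 × 185.98240
= 149.981084 + 35.178571 = 185.159655 Da

185.1597 Da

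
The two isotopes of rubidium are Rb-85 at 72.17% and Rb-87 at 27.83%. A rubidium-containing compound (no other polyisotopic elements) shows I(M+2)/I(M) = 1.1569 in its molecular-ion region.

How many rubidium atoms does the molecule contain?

The M+2/M ratio from n Rb atoms is n · q/p = n · 0.2783/0.7217.
n = 1.1569 × 0.7217/0.2783 = 3.00 ≈ 3

3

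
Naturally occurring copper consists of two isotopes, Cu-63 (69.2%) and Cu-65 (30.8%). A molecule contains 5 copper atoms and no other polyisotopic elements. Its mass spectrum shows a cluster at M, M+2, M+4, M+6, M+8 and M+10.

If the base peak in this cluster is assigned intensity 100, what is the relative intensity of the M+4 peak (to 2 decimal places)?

89.02

(0.692 + 0.308)^5 gives M 0.1587, M+2 0.3531, M+4 0.3144, M+6 0.1399, M+8 0.0311, M+10 0.0028; the largest is M+2.
P(M+2) = C(5,1) × 0.692^4 × 0.308^1 = 5 × 0.22931073 × 0.3080 = 0.353139 (base)
P(M+4) = C(5,2) × 0.692^3 × 0.308^2 = 10 × 0.33137389 × 0.094864 = 0.314355
Relative intensity = 0.314355 / 0.353139 × 100 = 89.02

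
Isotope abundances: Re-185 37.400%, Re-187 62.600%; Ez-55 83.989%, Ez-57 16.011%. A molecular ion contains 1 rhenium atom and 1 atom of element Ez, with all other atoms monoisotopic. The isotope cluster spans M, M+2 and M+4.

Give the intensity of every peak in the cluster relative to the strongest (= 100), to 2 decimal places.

Rhenium pattern (n=1): 0.3740 : 0.6260
Element Ez pattern (n=1): 0.83989 : 0.16011
Convolve the two distributions (both contribute in 2-u steps):
  M: 0.3740×0.83989 = 0.314119
  M+2: 0.3740×0.16011 + 0.6260×0.83989 = 0.585652
  M+4: 0.6260×0.16011 = 0.100229
Scale to base peak (0.585652) = 100: 53.64 : 100.00 : 17.11

53.64 : 100.00 : 17.11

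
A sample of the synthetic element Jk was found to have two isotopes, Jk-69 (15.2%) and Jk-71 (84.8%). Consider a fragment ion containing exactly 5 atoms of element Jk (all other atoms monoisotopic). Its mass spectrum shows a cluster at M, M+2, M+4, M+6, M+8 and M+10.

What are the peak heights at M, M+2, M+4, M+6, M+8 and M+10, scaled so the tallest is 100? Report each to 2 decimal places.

Expanding (0.152 + 0.848)^5:
P(M) = 0.152^5 = 0.000081
P(M+2) = 5 × 0.152^4 × 0.848^1 = 0.002263
P(M+4) = 10 × 0.152^3 × 0.848^2 = 0.025254
P(M+6) = 10 × 0.152^2 × 0.848^3 = 0.140888
P(M+8) = 5 × 0.152^1 × 0.848^4 = 0.393004
P(M+10) = 0.848^5 = 0.438510
The M+10 peak is largest (0.438510); scaling to 100 gives 0.02 : 0.52 : 5.76 : 32.13 : 89.62 : 100.00.

0.02 : 0.52 : 5.76 : 32.13 : 89.62 : 100.00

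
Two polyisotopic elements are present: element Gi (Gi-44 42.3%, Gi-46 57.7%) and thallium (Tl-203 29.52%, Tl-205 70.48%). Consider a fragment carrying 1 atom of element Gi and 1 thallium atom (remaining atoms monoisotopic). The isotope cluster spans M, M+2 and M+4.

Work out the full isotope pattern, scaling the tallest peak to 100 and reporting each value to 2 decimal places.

Element Gi pattern (n=1): 0.4230 : 0.5770
Thallium pattern (n=1): 0.2952 : 0.7048
Convolve the two distributions (both contribute in 2-u steps):
  M: 0.4230×0.2952 = 0.124870
  M+2: 0.4230×0.7048 + 0.5770×0.2952 = 0.468461
  M+4: 0.5770×0.7048 = 0.406670
Scale to base peak (0.468461) = 100: 26.66 : 100.00 : 86.81

26.66 : 100.00 : 86.81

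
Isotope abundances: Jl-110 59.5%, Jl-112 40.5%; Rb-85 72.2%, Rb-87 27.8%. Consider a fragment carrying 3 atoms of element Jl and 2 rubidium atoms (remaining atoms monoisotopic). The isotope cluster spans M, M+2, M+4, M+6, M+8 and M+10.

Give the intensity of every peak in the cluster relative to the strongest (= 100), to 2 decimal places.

Element Jl pattern (n=3): 0.21064487 : 0.43014037 : 0.29278463 : 0.06643013
Rubidium pattern (n=2): 0.521284 : 0.401432 : 0.077284
Convolve the two distributions (both contribute in 2-u steps):
  M: 0.21064487×0.521284 = 0.109806
  M+2: 0.21064487×0.401432 + 0.43014037×0.521284 = 0.308785
  M+4: 0.21064487×0.077284 + 0.43014037×0.401432 + 0.29278463×0.521284 = 0.341576
  M+6: 0.43014037×0.077284 + 0.29278463×0.401432 + 0.06643013×0.521284 = 0.185405
  M+8: 0.29278463×0.077284 + 0.06643013×0.401432 = 0.049295
  M+10: 0.06643013×0.077284 = 0.005134
Scale to base peak (0.341576) = 100: 32.15 : 90.40 : 100.00 : 54.28 : 14.43 : 1.50

32.15 : 90.40 : 100.00 : 54.28 : 14.43 : 1.50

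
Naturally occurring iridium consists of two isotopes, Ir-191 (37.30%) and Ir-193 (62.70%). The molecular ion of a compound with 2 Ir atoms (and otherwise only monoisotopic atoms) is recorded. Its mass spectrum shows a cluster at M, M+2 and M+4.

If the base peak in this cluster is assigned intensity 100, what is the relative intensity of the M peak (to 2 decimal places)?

29.74

Binomial terms of (0.3730 + 0.6270)^2: M 0.1391, M+2 0.4677, M+4 0.3931 → M+2 is the base peak.
P(M+2) = C(2,1) × 0.3730^1 × 0.6270^1 = 2 × 0.3730 × 0.6270 = 0.467742 (base)
P(M) = C(2,0) × 0.3730^2 × 0.6270^0 = 1 × 0.139129 × 1.0000 = 0.139129
Relative intensity = 0.139129 / 0.467742 × 100 = 29.74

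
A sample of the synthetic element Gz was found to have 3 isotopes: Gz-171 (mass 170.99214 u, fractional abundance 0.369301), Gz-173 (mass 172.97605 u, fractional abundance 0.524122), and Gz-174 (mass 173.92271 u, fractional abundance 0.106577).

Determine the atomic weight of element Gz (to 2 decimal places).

172.34 u

Ar = Σ fᵢ·mᵢ = 0.369301 × 170.99214 + 0.524122 × 172.97605 + 0.106577 × 173.92271
= 63.147568 + 90.660553 + 18.536161 = 172.344282 u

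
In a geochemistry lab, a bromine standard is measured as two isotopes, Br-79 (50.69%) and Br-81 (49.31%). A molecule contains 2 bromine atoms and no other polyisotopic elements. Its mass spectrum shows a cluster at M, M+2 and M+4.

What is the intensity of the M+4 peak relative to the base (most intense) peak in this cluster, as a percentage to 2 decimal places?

Binomial terms of (0.5069 + 0.4931)^2: M 0.2569, M+2 0.4999, M+4 0.2431 → M+2 is the base peak.
P(M+2) = C(2,1) × 0.5069^1 × 0.4931^1 = 2 × 0.5069 × 0.4931 = 0.499905 (base)
P(M+4) = C(2,2) × 0.5069^0 × 0.4931^2 = 1 × 1.0000 × 0.24314761 = 0.243148
Relative intensity = 0.243148 / 0.499905 × 100 = 48.64

48.64%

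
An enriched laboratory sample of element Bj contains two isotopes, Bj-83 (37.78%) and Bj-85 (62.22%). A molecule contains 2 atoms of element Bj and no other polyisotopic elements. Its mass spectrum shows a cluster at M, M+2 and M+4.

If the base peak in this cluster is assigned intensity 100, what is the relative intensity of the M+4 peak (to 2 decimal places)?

82.35

Binomial terms of (0.3778 + 0.6222)^2: M 0.1427, M+2 0.4701, M+4 0.3871 → M+2 is the base peak.
P(M+2) = C(2,1) × 0.3778^1 × 0.6222^1 = 2 × 0.3778 × 0.6222 = 0.470134 (base)
P(M+4) = C(2,2) × 0.3778^0 × 0.6222^2 = 1 × 1.0000 × 0.38713284 = 0.387133
Relative intensity = 0.387133 / 0.470134 × 100 = 82.35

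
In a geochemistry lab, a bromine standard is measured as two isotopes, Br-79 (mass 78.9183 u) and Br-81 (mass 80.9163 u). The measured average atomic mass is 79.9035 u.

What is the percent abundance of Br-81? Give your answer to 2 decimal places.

With x = fraction of Br-79 (so Br-81 is 1 − x):
78.9183·x + 80.9163·(1 − x) = 79.9035
(78.9183 − 80.9163)·x = 79.9035 − 80.9163
x = -1.0128 / -1.9980 = 0.50691 → 50.69% Br-79, 49.31% Br-81.

49.31%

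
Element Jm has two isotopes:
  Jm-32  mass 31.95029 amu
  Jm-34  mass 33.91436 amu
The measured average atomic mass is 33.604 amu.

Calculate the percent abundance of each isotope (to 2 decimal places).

With x = fraction of Jm-32 (so Jm-34 is 1 − x):
31.95029·x + 33.91436·(1 − x) = 33.604
(31.95029 − 33.91436)·x = 33.604 − 33.91436
x = -0.31036 / -1.96407 = 0.15802 → 15.80% Jm-32, 84.20% Jm-34.

Jm-32: 15.80%, Jm-34: 84.20%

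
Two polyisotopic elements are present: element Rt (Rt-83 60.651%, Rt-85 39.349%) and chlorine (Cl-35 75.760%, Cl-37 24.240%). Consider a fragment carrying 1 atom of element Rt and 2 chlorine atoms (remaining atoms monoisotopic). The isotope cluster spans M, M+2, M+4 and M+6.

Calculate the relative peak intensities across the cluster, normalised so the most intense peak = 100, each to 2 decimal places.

77.60 : 100.00 : 40.16 : 5.15

Element Rt pattern (n=1): 0.60651 : 0.39349
Chlorine pattern (n=2): 0.57395776 : 0.36728448 : 0.05875776
Convolve the two distributions (both contribute in 2-u steps):
  M: 0.60651×0.57395776 = 0.348111
  M+2: 0.60651×0.36728448 + 0.39349×0.57395776 = 0.448608
  M+4: 0.60651×0.05875776 + 0.39349×0.36728448 = 0.180160
  M+6: 0.39349×0.05875776 = 0.023121
Scale to base peak (0.448608) = 100: 77.60 : 100.00 : 40.16 : 5.15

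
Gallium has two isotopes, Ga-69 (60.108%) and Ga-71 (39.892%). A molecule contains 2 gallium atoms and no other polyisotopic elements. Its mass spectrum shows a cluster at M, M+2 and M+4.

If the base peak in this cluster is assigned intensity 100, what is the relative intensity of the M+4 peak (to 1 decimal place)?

33.2

(0.60108 + 0.39892)^2 gives M 0.3613, M+2 0.4796, M+4 0.1591; the largest is M+2.
P(M+2) = C(2,1) × 0.60108^1 × 0.39892^1 = 2 × 0.60108 × 0.39892 = 0.479566 (base)
P(M+4) = C(2,2) × 0.60108^0 × 0.39892^2 = 1 × 1.0000 × 0.15913717 = 0.159137
Relative intensity = 0.159137 / 0.479566 × 100 = 33.2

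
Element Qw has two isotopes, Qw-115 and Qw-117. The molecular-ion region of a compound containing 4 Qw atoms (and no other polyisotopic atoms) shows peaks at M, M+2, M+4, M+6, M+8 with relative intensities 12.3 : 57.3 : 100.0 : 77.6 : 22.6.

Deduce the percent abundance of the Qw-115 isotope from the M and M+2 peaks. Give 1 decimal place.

If p is the fraction of Qw that is Qw-115, then I(M+2)/I(M) = [C(4,1)·p^3·(1−p)] / p^4 = 4·(1−p)/p = 57.3/12.3 = 4.6585
(1−p)/p = 4.6585/4 = 1.1646  ⇒  p = 1/(1 + 1.1646) = 0.4620
Qw-115: 46.2%, Qw-117: 53.8%.

46.2%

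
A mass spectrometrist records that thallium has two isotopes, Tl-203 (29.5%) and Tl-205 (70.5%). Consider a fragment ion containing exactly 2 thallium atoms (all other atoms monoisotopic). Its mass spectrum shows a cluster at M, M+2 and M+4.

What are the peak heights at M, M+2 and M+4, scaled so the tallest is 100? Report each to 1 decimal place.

17.5 : 83.7 : 100.0

Expanding (0.295 + 0.705)^2:
P(M) = 0.295^2 = 0.087025
P(M+2) = 2 × 0.295^1 × 0.705^1 = 0.415950
P(M+4) = 0.705^2 = 0.497025
The M+4 peak is largest (0.497025); scaling to 100 gives 17.5 : 83.7 : 100.0.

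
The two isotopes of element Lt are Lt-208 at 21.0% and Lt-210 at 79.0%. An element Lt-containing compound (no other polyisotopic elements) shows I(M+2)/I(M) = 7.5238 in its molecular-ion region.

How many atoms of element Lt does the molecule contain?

2

With n Lt atoms, P(M+2)/P(M) = C(n,1)·p^(n−1)q / p^n = n·q/p = n · 0.790/0.210.
n = 7.5238 × 0.210/0.790 = 2.00 ≈ 2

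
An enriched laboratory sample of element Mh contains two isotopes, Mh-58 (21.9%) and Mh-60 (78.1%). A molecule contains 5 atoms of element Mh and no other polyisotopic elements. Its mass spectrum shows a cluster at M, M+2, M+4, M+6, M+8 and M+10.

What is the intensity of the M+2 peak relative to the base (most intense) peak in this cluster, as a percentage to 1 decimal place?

Binomial terms of (0.219 + 0.781)^5: M 0.0005, M+2 0.0090, M+4 0.0641, M+6 0.2285, M+8 0.4074, M+10 0.2906 → M+8 is the base peak.
P(M+8) = C(5,4) × 0.219^1 × 0.781^4 = 5 × 0.2190 × 0.37205242 = 0.407397 (base)
P(M+2) = C(5,1) × 0.219^4 × 0.781^1 = 5 × 0.00230026 × 0.7810 = 0.008983
Relative intensity = 0.008983 / 0.407397 × 100 = 2.2

2.2%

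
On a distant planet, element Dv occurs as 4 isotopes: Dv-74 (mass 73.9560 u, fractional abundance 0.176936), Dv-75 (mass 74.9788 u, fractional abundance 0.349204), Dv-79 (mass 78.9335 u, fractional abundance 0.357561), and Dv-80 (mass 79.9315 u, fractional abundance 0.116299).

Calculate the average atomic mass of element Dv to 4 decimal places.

76.7879 u

Ar = Σ fᵢ·mᵢ = 0.176936 × 73.9560 + 0.349204 × 74.9788 + 0.357561 × 78.9335 + 0.116299 × 79.9315
= 13.08548 + 26.18290 + 28.22354 + 9.29595 = 76.78787 u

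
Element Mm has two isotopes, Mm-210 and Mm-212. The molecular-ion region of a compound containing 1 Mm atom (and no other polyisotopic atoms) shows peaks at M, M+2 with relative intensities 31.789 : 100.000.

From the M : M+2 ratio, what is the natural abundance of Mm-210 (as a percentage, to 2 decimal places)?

If p is the fraction of Mm that is Mm-210, then I(M+2)/I(M) = [C(1,1)·p^0·(1−p)] / p^1 = 1·(1−p)/p = 100.000/31.789 = 3.1457
(1−p)/p = 3.1457/1 = 3.1457  ⇒  p = 1/(1 + 3.1457) = 0.2412
Mm-210: 24.12%, Mm-212: 75.88%.

24.12%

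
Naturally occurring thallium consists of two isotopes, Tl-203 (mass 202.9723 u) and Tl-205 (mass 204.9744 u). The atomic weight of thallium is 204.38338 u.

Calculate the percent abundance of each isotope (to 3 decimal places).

Tl-203: 29.520%, Tl-205: 70.480%

Let x be the fractional abundance of Tl-203; then Tl-205 has abundance 1 − x.
202.9723·x + 204.9744·(1 − x) = 204.38338
(202.9723 − 204.9744)·x = 204.38338 − 204.9744
x = -0.59102 / -2.0021 = 0.29520 → 29.520% Tl-203, 70.480% Tl-205.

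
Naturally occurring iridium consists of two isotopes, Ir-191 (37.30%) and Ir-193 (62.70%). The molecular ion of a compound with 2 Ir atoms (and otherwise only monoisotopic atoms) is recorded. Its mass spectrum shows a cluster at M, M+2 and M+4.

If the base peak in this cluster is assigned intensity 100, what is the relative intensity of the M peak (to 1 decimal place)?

Term probabilities: M 0.1391, M+2 0.4677, M+4 0.3931. Base peak = M+2.
P(M+2) = C(2,1) × 0.3730^1 × 0.6270^1 = 2 × 0.3730 × 0.6270 = 0.467742 (base)
P(M) = C(2,0) × 0.3730^2 × 0.6270^0 = 1 × 0.139129 × 1.0000 = 0.139129
Relative intensity = 0.139129 / 0.467742 × 100 = 29.7

29.7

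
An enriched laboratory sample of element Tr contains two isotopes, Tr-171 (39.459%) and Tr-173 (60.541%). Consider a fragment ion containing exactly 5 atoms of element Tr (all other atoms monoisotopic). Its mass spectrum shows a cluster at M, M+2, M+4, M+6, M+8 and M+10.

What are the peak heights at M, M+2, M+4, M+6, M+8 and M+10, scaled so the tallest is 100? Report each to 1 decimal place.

2.8 : 21.2 : 65.2 : 100.0 : 76.7 : 23.5

Each Tr atom is independently Tr-171 (p = 0.39459) or Tr-173 (q = 0.60541); the cluster is the binomial expansion (p + q)^5.
P(M) = 0.39459^5 = 0.009566
P(M+2) = 5 × 0.39459^4 × 0.60541^1 = 0.073384
P(M+4) = 10 × 0.39459^3 × 0.60541^2 = 0.225184
P(M+6) = 10 × 0.39459^2 × 0.60541^3 = 0.345494
P(M+8) = 5 × 0.39459^1 × 0.60541^4 = 0.265042
P(M+10) = 0.60541^5 = 0.081329
The M+6 peak is largest (0.345494); scaling to 100 gives 2.8 : 21.2 : 65.2 : 100.0 : 76.7 : 23.5.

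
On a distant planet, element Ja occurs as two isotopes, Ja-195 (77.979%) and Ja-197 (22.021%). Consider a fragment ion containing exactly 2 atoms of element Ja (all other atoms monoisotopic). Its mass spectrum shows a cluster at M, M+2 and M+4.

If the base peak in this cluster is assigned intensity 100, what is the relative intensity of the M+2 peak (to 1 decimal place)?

Term probabilities: M 0.6081, M+2 0.3434, M+4 0.0485. Base peak = M.
P(M) = C(2,0) × 0.77979^2 × 0.22021^0 = 1 × 0.60807244 × 1.0000 = 0.608072 (base)
P(M+2) = C(2,1) × 0.77979^1 × 0.22021^1 = 2 × 0.77979 × 0.22021 = 0.343435
Relative intensity = 0.343435 / 0.608072 × 100 = 56.5

56.5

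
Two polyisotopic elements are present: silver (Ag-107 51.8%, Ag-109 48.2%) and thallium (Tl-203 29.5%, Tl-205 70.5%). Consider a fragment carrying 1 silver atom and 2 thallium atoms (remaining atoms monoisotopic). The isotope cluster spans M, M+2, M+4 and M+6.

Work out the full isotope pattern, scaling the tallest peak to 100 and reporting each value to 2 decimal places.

9.84 : 56.21 : 100.00 : 52.31

Silver pattern (n=1): 0.5180 : 0.4820
Thallium pattern (n=2): 0.087025 : 0.41595 : 0.497025
Convolve the two distributions (both contribute in 2-u steps):
  M: 0.5180×0.087025 = 0.045079
  M+2: 0.5180×0.41595 + 0.4820×0.087025 = 0.257408
  M+4: 0.5180×0.497025 + 0.4820×0.41595 = 0.457947
  M+6: 0.4820×0.497025 = 0.239566
Scale to base peak (0.457947) = 100: 9.84 : 56.21 : 100.00 : 52.31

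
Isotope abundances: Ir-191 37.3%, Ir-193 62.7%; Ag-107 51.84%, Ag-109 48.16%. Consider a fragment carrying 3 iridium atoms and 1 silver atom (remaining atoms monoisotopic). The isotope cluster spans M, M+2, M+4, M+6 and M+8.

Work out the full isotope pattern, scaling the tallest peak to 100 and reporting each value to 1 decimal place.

7.6 : 45.4 : 100.0 : 95.9 : 33.5

Iridium pattern (n=3): 0.05189512 : 0.26170165 : 0.43991135 : 0.24649188
Silver pattern (n=1): 0.5184 : 0.4816
Convolve the two distributions (both contribute in 2-u steps):
  M: 0.05189512×0.5184 = 0.026902
  M+2: 0.05189512×0.4816 + 0.26170165×0.5184 = 0.160659
  M+4: 0.26170165×0.4816 + 0.43991135×0.5184 = 0.354086
  M+6: 0.43991135×0.4816 + 0.24649188×0.5184 = 0.339643
  M+8: 0.24649188×0.4816 = 0.118710
Scale to base peak (0.354086) = 100: 7.6 : 45.4 : 100.0 : 95.9 : 33.5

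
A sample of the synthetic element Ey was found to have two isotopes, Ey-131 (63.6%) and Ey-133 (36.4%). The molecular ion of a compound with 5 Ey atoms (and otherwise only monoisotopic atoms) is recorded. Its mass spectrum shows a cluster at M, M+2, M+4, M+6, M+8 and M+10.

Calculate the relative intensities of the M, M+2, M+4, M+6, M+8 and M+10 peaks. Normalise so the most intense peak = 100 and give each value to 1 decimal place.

30.5 : 87.4 : 100.0 : 57.2 : 16.4 : 1.9

Expanding (0.636 + 0.364)^5:
P(M) = 0.636^5 = 0.104060
P(M+2) = 5 × 0.636^4 × 0.364^1 = 0.297783
P(M+4) = 10 × 0.636^3 × 0.364^2 = 0.340858
P(M+6) = 10 × 0.636^2 × 0.364^3 = 0.195083
P(M+8) = 5 × 0.636^1 × 0.364^4 = 0.055826
P(M+10) = 0.364^5 = 0.006390
The M+4 peak is largest (0.340858); scaling to 100 gives 30.5 : 87.4 : 100.0 : 57.2 : 16.4 : 1.9.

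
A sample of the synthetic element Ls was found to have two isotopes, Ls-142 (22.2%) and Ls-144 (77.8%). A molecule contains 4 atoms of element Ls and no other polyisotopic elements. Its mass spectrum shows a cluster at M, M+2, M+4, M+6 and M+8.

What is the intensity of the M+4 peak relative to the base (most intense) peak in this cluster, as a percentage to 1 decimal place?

42.8%

(0.222 + 0.778)^4 gives M 0.0024, M+2 0.0340, M+4 0.1790, M+6 0.4182, M+8 0.3664; the largest is M+6.
P(M+6) = C(4,3) × 0.222^1 × 0.778^3 = 4 × 0.2220 × 0.47091095 = 0.418169 (base)
P(M+4) = C(4,2) × 0.222^2 × 0.778^2 = 6 × 0.049284 × 0.605284 = 0.178985
Relative intensity = 0.178985 / 0.418169 × 100 = 42.8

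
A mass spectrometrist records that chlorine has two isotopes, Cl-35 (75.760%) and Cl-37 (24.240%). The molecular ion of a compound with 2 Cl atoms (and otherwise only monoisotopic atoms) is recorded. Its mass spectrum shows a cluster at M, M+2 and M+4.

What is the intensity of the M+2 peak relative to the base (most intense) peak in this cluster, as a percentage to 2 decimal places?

Term probabilities: M 0.5740, M+2 0.3673, M+4 0.0588. Base peak = M.
P(M) = C(2,0) × 0.75760^2 × 0.24240^0 = 1 × 0.57395776 × 1.0000 = 0.573958 (base)
P(M+2) = C(2,1) × 0.75760^1 × 0.24240^1 = 2 × 0.7576 × 0.2424 = 0.367284
Relative intensity = 0.367284 / 0.573958 × 100 = 63.99

63.99%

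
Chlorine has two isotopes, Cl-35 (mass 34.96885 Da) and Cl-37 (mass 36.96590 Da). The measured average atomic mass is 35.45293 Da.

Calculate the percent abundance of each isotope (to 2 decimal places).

Cl-35: 75.76%, Cl-37: 24.24%

With x = fraction of Cl-35 (so Cl-37 is 1 − x):
34.96885·x + 36.96590·(1 − x) = 35.45293
(34.96885 − 36.96590)·x = 35.45293 − 36.96590
x = -1.51297 / -1.99705 = 0.75760 → 75.76% Cl-35, 24.24% Cl-37.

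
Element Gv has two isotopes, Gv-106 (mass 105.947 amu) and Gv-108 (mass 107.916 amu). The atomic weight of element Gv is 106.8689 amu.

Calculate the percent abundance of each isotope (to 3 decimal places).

Gv-106: 53.179%, Gv-108: 46.821%

Writing the weighted mean with unknown fraction x of Gv-106:
105.947·x + 107.916·(1 − x) = 106.8689
(105.947 − 107.916)·x = 106.8689 − 107.916
x = -1.0471 / -1.969 = 0.53179 → 53.179% Gv-106, 46.821% Gv-108.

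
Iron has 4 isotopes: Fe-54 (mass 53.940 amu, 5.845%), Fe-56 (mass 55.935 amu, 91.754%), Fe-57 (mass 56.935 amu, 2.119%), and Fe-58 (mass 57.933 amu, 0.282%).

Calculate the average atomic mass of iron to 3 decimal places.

The abundance-weighted mean is 0.05845 × 53.940 + 0.91754 × 55.935 + 0.02119 × 56.935 + 0.00282 × 57.933
= 3.1528 + 51.3226 + 1.2065 + 0.1634 = 55.8453 amu

55.845 amu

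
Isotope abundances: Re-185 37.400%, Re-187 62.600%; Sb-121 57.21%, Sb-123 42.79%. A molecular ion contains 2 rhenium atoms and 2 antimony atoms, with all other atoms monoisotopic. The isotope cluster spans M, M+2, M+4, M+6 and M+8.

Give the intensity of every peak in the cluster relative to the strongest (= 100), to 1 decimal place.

Rhenium pattern (n=2): 0.139876 : 0.468248 : 0.391876
Antimony pattern (n=2): 0.32729841 : 0.48960318 : 0.18309841
Convolve the two distributions (both contribute in 2-u steps):
  M: 0.139876×0.32729841 = 0.045781
  M+2: 0.139876×0.48960318 + 0.468248×0.32729841 = 0.221741
  M+4: 0.139876×0.18309841 + 0.468248×0.48960318 + 0.391876×0.32729841 = 0.383127
  M+6: 0.468248×0.18309841 + 0.391876×0.48960318 = 0.277599
  M+8: 0.391876×0.18309841 = 0.071752
Scale to base peak (0.383127) = 100: 11.9 : 57.9 : 100.0 : 72.5 : 18.7

11.9 : 57.9 : 100.0 : 72.5 : 18.7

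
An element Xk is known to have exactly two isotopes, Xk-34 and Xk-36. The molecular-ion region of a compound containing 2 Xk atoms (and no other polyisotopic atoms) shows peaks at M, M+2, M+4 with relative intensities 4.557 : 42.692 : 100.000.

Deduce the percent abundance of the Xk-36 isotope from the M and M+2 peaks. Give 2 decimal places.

Write p for the Xk-34 fraction. I(M+2)/I(M) = [C(2,1)·p^1·(1−p)] / p^2 = 2·(1−p)/p = 42.692/4.557 = 9.3684
(1−p)/p = 9.3684/2 = 4.6842  ⇒  p = 1/(1 + 4.6842) = 0.1759
Xk-34: 17.59%, Xk-36: 82.41%.

82.41%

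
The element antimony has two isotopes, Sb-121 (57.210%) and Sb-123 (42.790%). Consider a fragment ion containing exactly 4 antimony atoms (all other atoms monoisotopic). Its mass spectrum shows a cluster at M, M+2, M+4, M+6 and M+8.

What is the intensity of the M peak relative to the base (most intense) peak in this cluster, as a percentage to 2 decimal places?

29.79%

Binomial terms of (0.57210 + 0.42790)^4: M 0.1071, M+2 0.3205, M+4 0.3596, M+6 0.1793, M+8 0.0335 → M+4 is the base peak.
P(M+4) = C(4,2) × 0.57210^2 × 0.42790^2 = 6 × 0.32729841 × 0.18309841 = 0.359567 (base)
P(M) = C(4,0) × 0.57210^4 × 0.42790^0 = 1 × 0.10712425 × 1.0000 = 0.107124
Relative intensity = 0.107124 / 0.359567 × 100 = 29.79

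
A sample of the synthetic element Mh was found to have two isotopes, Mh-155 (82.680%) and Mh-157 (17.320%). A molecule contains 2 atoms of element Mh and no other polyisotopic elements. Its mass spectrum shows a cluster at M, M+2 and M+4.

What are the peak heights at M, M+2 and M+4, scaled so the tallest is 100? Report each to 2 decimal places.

Each Mh atom is independently Mh-155 (p = 0.82680) or Mh-157 (q = 0.17320); the cluster is the binomial expansion (p + q)^2.
P(M) = 0.82680^2 = 0.683598
P(M+2) = 2 × 0.82680^1 × 0.17320^1 = 0.286404
P(M+4) = 0.17320^2 = 0.029998
The M peak is largest (0.683598); scaling to 100 gives 100.00 : 41.90 : 4.39.

100.00 : 41.90 : 4.39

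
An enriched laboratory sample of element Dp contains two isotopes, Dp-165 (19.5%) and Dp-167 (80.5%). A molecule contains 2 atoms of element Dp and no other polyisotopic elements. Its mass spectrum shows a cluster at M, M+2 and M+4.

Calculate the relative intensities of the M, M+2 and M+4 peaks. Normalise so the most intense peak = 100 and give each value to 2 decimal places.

Each Dp atom is independently Dp-165 (p = 0.195) or Dp-167 (q = 0.805); the cluster is the binomial expansion (p + q)^2.
P(M) = 0.195^2 = 0.038025
P(M+2) = 2 × 0.195^1 × 0.805^1 = 0.313950
P(M+4) = 0.805^2 = 0.648025
The M+4 peak is largest (0.648025); scaling to 100 gives 5.87 : 48.45 : 100.00.

5.87 : 48.45 : 100.00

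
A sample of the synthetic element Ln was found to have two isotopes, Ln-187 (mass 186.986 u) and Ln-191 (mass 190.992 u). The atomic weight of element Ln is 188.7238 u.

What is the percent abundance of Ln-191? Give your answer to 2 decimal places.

43.38%

With x = fraction of Ln-187 (so Ln-191 is 1 − x):
186.986·x + 190.992·(1 − x) = 188.7238
(186.986 − 190.992)·x = 188.7238 − 190.992
x = -2.2682 / -4.006 = 0.56620 → 56.62% Ln-187, 43.38% Ln-191.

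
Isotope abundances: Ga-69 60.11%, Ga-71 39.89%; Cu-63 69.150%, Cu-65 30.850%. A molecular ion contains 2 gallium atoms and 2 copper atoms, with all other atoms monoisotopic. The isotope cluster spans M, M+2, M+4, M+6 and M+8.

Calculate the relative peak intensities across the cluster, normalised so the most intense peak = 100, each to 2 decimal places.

Gallium pattern (n=2): 0.36132121 : 0.47955758 : 0.15912121
Copper pattern (n=2): 0.47817225 : 0.4266555 : 0.09517225
Convolve the two distributions (both contribute in 2-u steps):
  M: 0.36132121×0.47817225 = 0.172774
  M+2: 0.36132121×0.4266555 + 0.47955758×0.47817225 = 0.383471
  M+4: 0.36132121×0.09517225 + 0.47955758×0.4266555 + 0.15912121×0.47817225 = 0.315081
  M+6: 0.47955758×0.09517225 + 0.15912121×0.4266555 = 0.113531
  M+8: 0.15912121×0.09517225 = 0.015144
Scale to base peak (0.383471) = 100: 45.06 : 100.00 : 82.17 : 29.61 : 3.95

45.06 : 100.00 : 82.17 : 29.61 : 3.95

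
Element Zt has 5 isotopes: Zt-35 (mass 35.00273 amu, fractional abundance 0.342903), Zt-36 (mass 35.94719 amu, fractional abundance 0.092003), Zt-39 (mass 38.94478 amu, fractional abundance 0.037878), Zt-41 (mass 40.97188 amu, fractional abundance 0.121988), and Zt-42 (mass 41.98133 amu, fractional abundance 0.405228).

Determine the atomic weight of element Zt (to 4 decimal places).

38.7950 amu

Weight each isotope mass by its fractional abundance: 0.342903 × 35.00273 + 0.092003 × 35.94719 + 0.037878 × 38.94478 + 0.121988 × 40.97188 + 0.405228 × 41.98133
= 12.002541 + 3.307249 + 1.475150 + 4.998078 + 17.012010 = 38.795028 amu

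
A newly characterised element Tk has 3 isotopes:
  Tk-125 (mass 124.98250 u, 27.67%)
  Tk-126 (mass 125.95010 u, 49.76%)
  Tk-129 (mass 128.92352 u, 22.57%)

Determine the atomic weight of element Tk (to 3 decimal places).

Average mass = Σ (abundance × isotope mass) = 0.2767 × 124.98250 + 0.4976 × 125.95010 + 0.2257 × 128.92352
= 34.582658 + 62.672770 + 29.098038 = 126.353466 u

126.353 u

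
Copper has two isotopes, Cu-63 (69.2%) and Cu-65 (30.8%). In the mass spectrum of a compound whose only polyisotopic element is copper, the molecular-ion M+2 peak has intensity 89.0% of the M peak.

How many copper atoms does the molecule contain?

2

The M+2/M ratio from n Cu atoms is n · q/p = n · 0.308/0.692.
n = 0.890 × 0.692/0.308 = 2.00 ≈ 2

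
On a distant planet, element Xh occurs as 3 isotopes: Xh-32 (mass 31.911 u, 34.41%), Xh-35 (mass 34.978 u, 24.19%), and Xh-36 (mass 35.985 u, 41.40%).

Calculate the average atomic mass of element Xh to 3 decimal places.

Ar = Σ fᵢ·mᵢ = 0.3441 × 31.911 + 0.2419 × 34.978 + 0.4140 × 35.985
= 10.9806 + 8.4612 + 14.8978 = 34.3396 u

34.340 u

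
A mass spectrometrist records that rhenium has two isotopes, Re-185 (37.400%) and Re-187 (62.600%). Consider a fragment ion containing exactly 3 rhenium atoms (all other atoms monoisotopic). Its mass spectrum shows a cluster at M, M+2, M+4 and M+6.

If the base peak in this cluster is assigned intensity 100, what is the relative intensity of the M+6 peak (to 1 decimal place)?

Binomial terms of (0.37400 + 0.62600)^3: M 0.0523, M+2 0.2627, M+4 0.4397, M+6 0.2453 → M+4 is the base peak.
P(M+4) = C(3,2) × 0.37400^1 × 0.62600^2 = 3 × 0.3740 × 0.391876 = 0.439685 (base)
P(M+6) = C(3,3) × 0.37400^0 × 0.62600^3 = 1 × 1.0000 × 0.24531438 = 0.245314
Relative intensity = 0.245314 / 0.439685 × 100 = 55.8

55.8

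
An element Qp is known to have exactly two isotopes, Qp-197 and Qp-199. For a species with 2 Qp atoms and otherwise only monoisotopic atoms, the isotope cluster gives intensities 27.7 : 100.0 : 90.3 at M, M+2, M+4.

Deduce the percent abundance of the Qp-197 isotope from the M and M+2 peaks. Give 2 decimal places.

If p is the fraction of Qp that is Qp-197, then I(M+2)/I(M) = [C(2,1)·p^1·(1−p)] / p^2 = 2·(1−p)/p = 100.0/27.7 = 3.6101
(1−p)/p = 3.6101/2 = 1.8051  ⇒  p = 1/(1 + 1.8051) = 0.3565
Qp-197: 35.65%, Qp-199: 64.35%.

35.65%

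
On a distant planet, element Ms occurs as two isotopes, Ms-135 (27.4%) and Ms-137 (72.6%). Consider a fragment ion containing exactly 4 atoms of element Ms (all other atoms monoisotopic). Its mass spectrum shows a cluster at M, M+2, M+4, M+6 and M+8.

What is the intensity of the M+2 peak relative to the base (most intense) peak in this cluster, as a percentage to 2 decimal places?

Binomial terms of (0.274 + 0.726)^4: M 0.0056, M+2 0.0597, M+4 0.2374, M+6 0.4194, M+8 0.2778 → M+6 is the base peak.
P(M+6) = C(4,3) × 0.274^1 × 0.726^3 = 4 × 0.2740 × 0.38265718 = 0.419392 (base)
P(M+2) = C(4,1) × 0.274^3 × 0.726^1 = 4 × 0.02057082 × 0.7260 = 0.059738
Relative intensity = 0.059738 / 0.419392 × 100 = 14.24

14.24%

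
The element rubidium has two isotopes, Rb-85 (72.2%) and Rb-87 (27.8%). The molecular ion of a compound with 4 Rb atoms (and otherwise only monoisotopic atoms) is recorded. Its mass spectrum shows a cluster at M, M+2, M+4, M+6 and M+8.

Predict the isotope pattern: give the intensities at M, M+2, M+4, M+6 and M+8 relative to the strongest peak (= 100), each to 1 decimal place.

64.9 : 100.0 : 57.8 : 14.8 : 1.4

The 4 Rb atoms are independent, so intensities follow the terms of (0.722 + 0.278)^4.
P(M) = 0.722^4 = 0.271737
P(M+2) = 4 × 0.722^3 × 0.278^1 = 0.418520
P(M+4) = 6 × 0.722^2 × 0.278^2 = 0.241721
P(M+6) = 4 × 0.722^1 × 0.278^3 = 0.062049
P(M+8) = 0.278^4 = 0.005973
The M+2 peak is largest (0.418520); scaling to 100 gives 64.9 : 100.0 : 57.8 : 14.8 : 1.4.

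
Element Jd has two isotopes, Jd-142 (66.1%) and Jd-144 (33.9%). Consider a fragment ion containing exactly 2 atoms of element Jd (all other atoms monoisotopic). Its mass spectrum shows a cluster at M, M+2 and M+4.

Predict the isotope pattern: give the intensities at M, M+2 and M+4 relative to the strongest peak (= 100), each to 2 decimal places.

The 2 Jd atoms are independent, so intensities follow the terms of (0.661 + 0.339)^2.
P(M) = 0.661^2 = 0.436921
P(M+2) = 2 × 0.661^1 × 0.339^1 = 0.448158
P(M+4) = 0.339^2 = 0.114921
The M+2 peak is largest (0.448158); scaling to 100 gives 97.49 : 100.00 : 25.64.

97.49 : 100.00 : 25.64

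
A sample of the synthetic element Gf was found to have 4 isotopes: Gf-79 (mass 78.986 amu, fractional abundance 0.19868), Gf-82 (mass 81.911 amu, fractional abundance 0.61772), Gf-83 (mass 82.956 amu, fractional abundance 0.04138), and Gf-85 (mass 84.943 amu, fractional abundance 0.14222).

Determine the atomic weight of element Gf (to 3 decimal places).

81.804 amu

Weight each isotope mass by its fractional abundance: 0.19868 × 78.986 + 0.61772 × 81.911 + 0.04138 × 82.956 + 0.14222 × 84.943
= 15.6929 + 50.5981 + 3.4327 + 12.0806 = 81.8043 amu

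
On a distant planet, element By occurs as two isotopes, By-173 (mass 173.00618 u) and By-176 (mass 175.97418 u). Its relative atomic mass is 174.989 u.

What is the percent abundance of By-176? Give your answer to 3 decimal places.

66.807%

With x = fraction of By-173 (so By-176 is 1 − x):
173.00618·x + 175.97418·(1 − x) = 174.989
(173.00618 − 175.97418)·x = 174.989 − 175.97418
x = -0.98518 / -2.96800 = 0.33193 → 33.193% By-173, 66.807% By-176.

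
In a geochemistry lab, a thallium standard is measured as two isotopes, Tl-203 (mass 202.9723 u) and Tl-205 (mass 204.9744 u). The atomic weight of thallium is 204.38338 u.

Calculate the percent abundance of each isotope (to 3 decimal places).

Tl-203: 29.520%, Tl-205: 70.480%

With x = fraction of Tl-203 (so Tl-205 is 1 − x):
202.9723·x + 204.9744·(1 − x) = 204.38338
(202.9723 − 204.9744)·x = 204.38338 − 204.9744
x = -0.59102 / -2.0021 = 0.29520 → 29.520% Tl-203, 70.480% Tl-205.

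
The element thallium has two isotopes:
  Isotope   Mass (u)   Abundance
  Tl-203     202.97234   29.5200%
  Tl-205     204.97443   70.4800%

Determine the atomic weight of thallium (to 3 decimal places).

204.383 u

Average mass = Σ (abundance × isotope mass) = 0.295200 × 202.97234 + 0.704800 × 204.97443
= 59.917435 + 144.465978 = 204.383413 u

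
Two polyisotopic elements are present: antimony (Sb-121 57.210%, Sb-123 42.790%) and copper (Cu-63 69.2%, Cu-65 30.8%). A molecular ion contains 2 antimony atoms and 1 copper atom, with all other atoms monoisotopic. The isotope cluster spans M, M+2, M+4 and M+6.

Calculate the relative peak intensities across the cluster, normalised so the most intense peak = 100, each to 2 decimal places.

51.52 : 100.00 : 63.12 : 12.83

Antimony pattern (n=2): 0.32729841 : 0.48960318 : 0.18309841
Copper pattern (n=1): 0.6920 : 0.3080
Convolve the two distributions (both contribute in 2-u steps):
  M: 0.32729841×0.6920 = 0.226490
  M+2: 0.32729841×0.3080 + 0.48960318×0.6920 = 0.439613
  M+4: 0.48960318×0.3080 + 0.18309841×0.6920 = 0.277502
  M+6: 0.18309841×0.3080 = 0.056394
Scale to base peak (0.439613) = 100: 51.52 : 100.00 : 63.12 : 12.83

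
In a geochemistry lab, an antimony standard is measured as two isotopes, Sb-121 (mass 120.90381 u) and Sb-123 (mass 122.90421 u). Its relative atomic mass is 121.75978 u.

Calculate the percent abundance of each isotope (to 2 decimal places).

Let x be the fractional abundance of Sb-121; then Sb-123 has abundance 1 − x.
120.90381·x + 122.90421·(1 − x) = 121.75978
(120.90381 − 122.90421)·x = 121.75978 − 122.90421
x = -1.14443 / -2.00040 = 0.57210 → 57.21% Sb-121, 42.79% Sb-123.

Sb-121: 57.21%, Sb-123: 42.79%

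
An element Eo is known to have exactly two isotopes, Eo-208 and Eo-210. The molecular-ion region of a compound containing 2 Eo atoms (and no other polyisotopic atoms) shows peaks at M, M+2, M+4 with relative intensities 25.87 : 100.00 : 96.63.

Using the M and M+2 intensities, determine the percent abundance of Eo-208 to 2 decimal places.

Let p = fractional abundance of Eo-208. I(M+2)/I(M) = [C(2,1)·p^1·(1−p)] / p^2 = 2·(1−p)/p = 100.00/25.87 = 3.8655
(1−p)/p = 3.8655/2 = 1.9327  ⇒  p = 1/(1 + 1.9327) = 0.3410
Eo-208: 34.10%, Eo-210: 65.90%.

34.10%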